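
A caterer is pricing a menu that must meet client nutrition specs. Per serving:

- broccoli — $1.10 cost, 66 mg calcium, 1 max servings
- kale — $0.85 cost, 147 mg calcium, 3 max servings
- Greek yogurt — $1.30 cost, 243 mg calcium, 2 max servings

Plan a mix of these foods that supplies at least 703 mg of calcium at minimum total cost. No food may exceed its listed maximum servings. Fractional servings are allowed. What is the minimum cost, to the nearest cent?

Cost per mg of calcium: Greek yogurt $0.0053, kale $0.0058, broccoli $0.0167.
Take 2 servings of Greek yogurt: +486.0 mg calcium for $2.60 (total $2.60, still need 217.0 mg).
Take 1.476 servings of kale: +217.0 mg calcium for $1.25 (total $3.85, still need 0.0 mg).
Greedy by cheapest-per-mg is optimal for a single linear constraint, so the minimum cost is $3.85.

$3.85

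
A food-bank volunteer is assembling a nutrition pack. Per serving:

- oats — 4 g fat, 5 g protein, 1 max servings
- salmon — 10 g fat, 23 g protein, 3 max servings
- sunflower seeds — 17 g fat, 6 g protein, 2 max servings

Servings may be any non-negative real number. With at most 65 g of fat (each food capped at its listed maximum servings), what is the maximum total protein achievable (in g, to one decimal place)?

84.9 g

Protein per g fat: salmon 2.3, oats 1.25, sunflower seeds 0.3529.
Take 3 servings of salmon: uses 30 g fat, +69.0 g protein (running total 69.0 g).
Take 1 serving of oats: uses 4 g fat, +5.0 g protein (running total 74.0 g).
Take 1.824 servings of sunflower seeds: uses 31 g fat, +10.9 g protein (running total 84.9 g).
Greedy by best ratio exhausts the fat allowance optimally: 84.9 g.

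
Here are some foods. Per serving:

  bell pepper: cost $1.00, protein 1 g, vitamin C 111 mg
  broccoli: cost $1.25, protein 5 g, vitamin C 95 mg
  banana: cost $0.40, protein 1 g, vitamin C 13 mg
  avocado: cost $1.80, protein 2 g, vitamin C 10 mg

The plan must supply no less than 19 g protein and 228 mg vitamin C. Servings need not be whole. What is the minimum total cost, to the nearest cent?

bell pepper only: max(19/1, 228/111) = 19 servings → $19.00.
broccoli only: max(19/5, 228/95) = 3.8 servings → $4.75.
banana only: max(19/1, 228/13) = 19 servings → $7.60.
avocado only: max(19/2, 228/10) = 22.8 servings → $41.04.
bell pepper + broccoli: the both-tight solution has a negative serving — not a feasible corner.
bell pepper + banana with both targets exact would need a negative amount; discard.
bell pepper + avocado with both tight: 1.255 servings and 8.873 servings → $17.23.
broccoli + banana: intersection lies outside the first quadrant.
broccoli + avocado with both tight: 1.9 servings and 4.75 servings → $10.93.
banana + avocado with both tight: 16.62 servings and 1.188 servings → $8.79.
The minimum over all feasible corners is $4.75.

$4.75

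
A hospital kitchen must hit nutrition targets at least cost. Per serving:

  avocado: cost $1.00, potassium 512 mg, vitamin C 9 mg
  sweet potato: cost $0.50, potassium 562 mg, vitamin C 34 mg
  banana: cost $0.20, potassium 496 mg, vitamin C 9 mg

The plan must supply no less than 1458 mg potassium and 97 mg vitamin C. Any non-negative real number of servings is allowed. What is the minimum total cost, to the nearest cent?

With two linear requirements the optimum uses one or two foods; enumerate the corners.
avocado only: max(1458/512, 97/9) = 10.78 servings → $10.78.
sweet potato only: max(1458/562, 97/34) = 2.853 servings → $1.43.
banana only: max(1458/496, 97/9) = 10.78 servings → $2.16.
avocado + sweet potato: the both-tight solution has a negative serving — not a feasible corner.
avocado + banana with both targets exact would need a negative amount; discard.
sweet potato + banana with both targets exact would need a negative amount; discard.
The minimum over all feasible corners is $1.43.

$1.43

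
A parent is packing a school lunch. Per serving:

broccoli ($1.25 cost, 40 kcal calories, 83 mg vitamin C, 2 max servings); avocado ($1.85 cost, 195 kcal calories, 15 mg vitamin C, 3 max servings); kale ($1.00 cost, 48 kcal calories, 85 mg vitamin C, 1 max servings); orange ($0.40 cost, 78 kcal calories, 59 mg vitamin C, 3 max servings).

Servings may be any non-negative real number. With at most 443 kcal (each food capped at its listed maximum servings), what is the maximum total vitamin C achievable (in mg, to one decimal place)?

434.2 mg

Vitamin C per kcal: broccoli 2.075, kale 1.771, orange 0.7564, avocado 0.07692.
Take 2 servings of broccoli: uses 80 kcal, +166.0 mg vitamin C (running total 166.0 mg).
Take 1 serving of kale: uses 48 kcal, +85.0 mg vitamin C (running total 251.0 mg).
Take 3 servings of orange: uses 234 kcal, +177.0 mg vitamin C (running total 428.0 mg).
Take 0.4154 servings of avocado: uses 81 kcal, +6.2 mg vitamin C (running total 434.2 mg).
Filling greedily by vitamin C-per-kcal is optimal for one linear limit, giving 434.2 mg.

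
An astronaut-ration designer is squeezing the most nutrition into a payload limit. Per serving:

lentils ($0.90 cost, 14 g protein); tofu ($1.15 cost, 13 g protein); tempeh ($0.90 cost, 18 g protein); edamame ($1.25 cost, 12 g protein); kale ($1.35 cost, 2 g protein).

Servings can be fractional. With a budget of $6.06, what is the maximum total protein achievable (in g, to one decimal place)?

121.2 g

Protein per dollar: tempeh 20, lentils 15.56, tofu 11.3, edamame 9.6, kale 1.481.
With no serving limits, spend the whole cost allowance on tempeh: $6.06 / $0.90 × 18 g = 121.2 g.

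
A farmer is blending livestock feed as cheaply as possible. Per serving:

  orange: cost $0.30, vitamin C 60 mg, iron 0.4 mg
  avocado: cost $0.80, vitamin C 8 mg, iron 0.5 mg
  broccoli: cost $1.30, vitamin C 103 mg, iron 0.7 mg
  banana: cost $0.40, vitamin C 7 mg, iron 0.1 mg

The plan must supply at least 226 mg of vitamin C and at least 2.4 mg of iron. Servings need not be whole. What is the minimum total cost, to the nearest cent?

orange only: max(226/60, 2.4/0.4) = 6 servings → $1.80.
avocado only: max(226/8, 2.4/0.5) = 28.25 servings → $22.60.
broccoli only: max(226/103, 2.4/0.7) = 3.429 servings → $4.46.
banana only: max(226/7, 2.4/0.1) = 32.29 servings → $12.91.
orange + avocado with both tight: 3.5 servings and 2 servings → $2.65.
orange + broccoli: intersection lies outside the first quadrant.
orange + banana with both tight: 1.812 servings and 16.75 servings → $7.24.
avocado + broccoli with both tight: 1.939 servings and 2.044 servings → $4.21.
avocado + banana with both targets exact would need a negative amount; discard.
broccoli + banana with both tight: 1.074 servings and 16.48 servings → $7.99.
The minimum over all feasible corners is $1.80.

$1.80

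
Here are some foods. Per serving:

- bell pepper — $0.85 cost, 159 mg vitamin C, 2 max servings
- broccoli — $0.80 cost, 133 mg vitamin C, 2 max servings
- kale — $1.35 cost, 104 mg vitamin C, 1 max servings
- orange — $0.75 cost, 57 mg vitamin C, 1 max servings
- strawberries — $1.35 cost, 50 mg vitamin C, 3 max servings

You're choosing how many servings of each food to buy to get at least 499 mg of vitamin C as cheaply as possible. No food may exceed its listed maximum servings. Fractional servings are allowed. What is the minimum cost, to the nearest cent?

Cost per mg of vitamin C: bell pepper $0.0053, broccoli $0.0060, kale $0.0130, orange $0.0132, strawberries $0.0270.
Take 2 servings of bell pepper: +318.0 mg vitamin C for $1.70 (total $1.70, still need 181.0 mg).
Take 1.361 servings of broccoli: +181.0 mg vitamin C for $1.09 (total $2.79, still need 0.0 mg).
Filling from the cheapest source first is optimal under one linear minimum: $2.79.

$2.79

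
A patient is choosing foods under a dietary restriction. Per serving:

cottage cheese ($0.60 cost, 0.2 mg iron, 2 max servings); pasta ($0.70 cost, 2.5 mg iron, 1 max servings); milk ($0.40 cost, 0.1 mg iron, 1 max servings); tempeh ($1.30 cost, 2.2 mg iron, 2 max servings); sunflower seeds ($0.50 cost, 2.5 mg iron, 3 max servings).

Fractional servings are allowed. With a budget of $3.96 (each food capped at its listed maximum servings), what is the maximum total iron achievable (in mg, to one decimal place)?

Iron per dollar: sunflower seeds 5, pasta 3.571, tempeh 1.692, cottage cheese 0.3333, milk 0.25.
Take 3 servings of sunflower seeds: spends $1.50, +7.5 mg iron (running total 7.5 mg).
Take 1 serving of pasta: spends $0.70, +2.5 mg iron (running total 10.0 mg).
Take 1.354 servings of tempeh: spends $1.76, +3.0 mg iron (running total 13.0 mg).
Greedy by best ratio exhausts the cost allowance optimally: 13.0 mg.

13.0 mg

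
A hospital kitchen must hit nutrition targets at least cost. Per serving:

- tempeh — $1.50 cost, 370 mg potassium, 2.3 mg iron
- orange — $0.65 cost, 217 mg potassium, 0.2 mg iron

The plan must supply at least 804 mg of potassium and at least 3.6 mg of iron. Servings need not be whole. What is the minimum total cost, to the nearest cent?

$2.98

An LP optimum is at a vertex; with two nutrient constraints at most two foods are used. Check each candidate.
tempeh only: max(804/370, 3.6/2.3) = 2.173 servings → $3.26.
orange only: max(804/217, 3.6/0.2) = 18 servings → $11.70.
tempeh + orange with both tight: 1.459 servings and 1.217 servings → $2.98.
Cheapest feasible corner: $2.98.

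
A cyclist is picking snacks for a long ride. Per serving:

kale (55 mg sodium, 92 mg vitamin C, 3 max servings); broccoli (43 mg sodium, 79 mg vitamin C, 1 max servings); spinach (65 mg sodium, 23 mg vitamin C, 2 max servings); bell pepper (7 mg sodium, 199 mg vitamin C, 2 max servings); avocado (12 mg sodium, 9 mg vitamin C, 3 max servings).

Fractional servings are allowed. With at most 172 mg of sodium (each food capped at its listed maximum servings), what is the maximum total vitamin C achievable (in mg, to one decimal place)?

669.4 mg

Vitamin C per mg sodium: bell pepper 28.43, broccoli 1.837, kale 1.673, avocado 0.75, spinach 0.3538.
Take 2 servings of bell pepper: uses 14 mg sodium, +398.0 mg vitamin C (running total 398.0 mg).
Take 1 serving of broccoli: uses 43 mg sodium, +79.0 mg vitamin C (running total 477.0 mg).
Take 2.091 servings of kale: uses 115 mg sodium, +192.4 mg vitamin C (running total 669.4 mg).
Greedy by best ratio exhausts the sodium allowance optimally: 669.4 mg.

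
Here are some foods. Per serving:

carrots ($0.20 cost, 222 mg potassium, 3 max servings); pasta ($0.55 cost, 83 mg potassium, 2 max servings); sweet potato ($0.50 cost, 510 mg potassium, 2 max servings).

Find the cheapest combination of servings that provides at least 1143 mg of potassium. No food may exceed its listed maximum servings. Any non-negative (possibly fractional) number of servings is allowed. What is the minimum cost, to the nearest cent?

$1.07

Cost per mg of potassium: carrots $0.0009, sweet potato $0.0010, pasta $0.0066.
Take 3 servings of carrots: +666.0 mg potassium for $0.60 (total $0.60, still need 477.0 mg).
Take 0.9353 servings of sweet potato: +477.0 mg potassium for $0.47 (total $1.07, still need 0.0 mg).
Greedy by cheapest-per-mg is optimal for a single linear constraint, so the minimum cost is $1.07.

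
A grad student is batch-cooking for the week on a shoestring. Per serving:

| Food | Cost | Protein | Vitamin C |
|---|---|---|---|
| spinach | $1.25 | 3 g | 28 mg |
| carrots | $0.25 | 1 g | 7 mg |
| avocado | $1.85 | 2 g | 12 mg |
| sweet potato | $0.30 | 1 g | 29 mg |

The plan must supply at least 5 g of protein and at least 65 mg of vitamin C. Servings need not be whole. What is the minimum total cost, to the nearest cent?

$1.32

Check every corner: each single food scaled to meet both minima, and each pair solved so both constraints bind.
spinach only: max(5/3, 65/28) = 2.321 servings → $2.90.
carrots only: max(5/1, 65/7) = 9.286 servings → $2.32.
avocado only: max(5/2, 65/12) = 5.417 servings → $10.02.
sweet potato only: max(5/1, 65/29) = 5 servings → $1.50.
spinach + carrots: intersection lies outside the first quadrant.
spinach + avocado: intersection lies outside the first quadrant.
spinach + sweet potato with both tight: 1.356 servings and 0.9322 servings → $1.97.
carrots + avocado: the both-tight solution has a negative serving — not a feasible corner.
carrots + sweet potato with both tight: 3.636 servings and 1.364 servings → $1.32.
avocado + sweet potato with both tight: 1.739 servings and 1.522 servings → $3.67.
So the least-cost plan costs $1.32.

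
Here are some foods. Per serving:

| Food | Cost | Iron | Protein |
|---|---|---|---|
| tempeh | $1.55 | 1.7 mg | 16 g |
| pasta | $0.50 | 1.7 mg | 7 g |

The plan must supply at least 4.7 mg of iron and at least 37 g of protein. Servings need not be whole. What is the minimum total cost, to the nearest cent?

tempeh only: max(4.7/1.7, 37/16) = 2.765 servings → $4.29.
pasta only: max(4.7/1.7, 37/7) = 5.286 servings → $2.64.
tempeh + pasta with both tight: 1.961 servings and 0.8039 servings → $3.44.
So the least-cost plan costs $2.64.

$2.64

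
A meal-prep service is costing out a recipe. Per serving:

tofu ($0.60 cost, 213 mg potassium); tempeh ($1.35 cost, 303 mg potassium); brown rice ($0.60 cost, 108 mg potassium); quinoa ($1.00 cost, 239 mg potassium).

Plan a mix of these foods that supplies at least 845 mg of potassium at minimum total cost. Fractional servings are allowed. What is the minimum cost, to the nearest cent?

$2.38

Cost per mg of potassium: tofu $0.0028, quinoa $0.0042, tempeh $0.0045, brown rice $0.0056.
With no serving limits, use only tofu: 845 mg / 213 mg = 3.967 servings × $0.60 = $2.38.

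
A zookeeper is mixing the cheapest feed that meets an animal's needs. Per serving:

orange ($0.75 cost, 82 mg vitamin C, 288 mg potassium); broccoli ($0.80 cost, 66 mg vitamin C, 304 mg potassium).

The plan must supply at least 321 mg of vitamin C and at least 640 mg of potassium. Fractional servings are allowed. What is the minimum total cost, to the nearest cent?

$2.94

The cheapest plan sits at a corner of the feasible region — with two constraints it uses at most two foods.
orange only: max(321/82, 640/288) = 3.915 servings → $2.94.
broccoli only: max(321/66, 640/304) = 4.864 servings → $3.89.
orange + broccoli: the both-tight solution has a negative serving — not a feasible corner.
Cheapest feasible corner: $2.94.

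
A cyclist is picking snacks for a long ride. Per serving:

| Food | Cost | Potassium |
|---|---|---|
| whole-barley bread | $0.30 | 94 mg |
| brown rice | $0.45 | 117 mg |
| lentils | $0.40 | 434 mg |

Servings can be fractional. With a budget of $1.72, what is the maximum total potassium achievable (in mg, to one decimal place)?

1866.2 mg

Potassium per dollar: lentils 1085, whole-barley bread 313.3, brown rice 260.
With no serving limits, spend the whole cost allowance on lentils: $1.72 / $0.40 × 434 mg = 1866.2 mg.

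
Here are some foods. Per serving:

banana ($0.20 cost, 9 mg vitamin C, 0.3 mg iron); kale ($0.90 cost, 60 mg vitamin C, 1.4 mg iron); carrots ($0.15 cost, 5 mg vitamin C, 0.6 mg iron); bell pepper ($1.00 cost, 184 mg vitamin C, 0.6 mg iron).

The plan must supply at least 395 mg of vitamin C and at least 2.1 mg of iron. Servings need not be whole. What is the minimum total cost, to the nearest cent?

With two linear requirements the optimum uses one or two foods; enumerate the corners.
banana only: max(395/9, 2.1/0.3) = 43.89 servings → $8.78.
kale only: max(395/60, 2.1/1.4) = 6.583 servings → $5.92.
carrots only: max(395/5, 2.1/0.6) = 79 servings → $11.85.
bell pepper only: max(395/184, 2.1/0.6) = 3.5 servings → $3.50.
banana + kale with both targets exact would need a negative amount; discard.
banana + carrots with both targets exact would need a negative amount; discard.
banana + bell pepper with both tight: 3 servings and 2 servings → $2.60.
kale + carrots with both targets exact would need a negative amount; discard.
kale + bell pepper with both tight: 0.6742 servings and 1.927 servings → $2.53.
carrots + bell pepper with both tight: 1.391 servings and 2.109 servings → $2.32.
Cheapest feasible corner: $2.32.

$2.32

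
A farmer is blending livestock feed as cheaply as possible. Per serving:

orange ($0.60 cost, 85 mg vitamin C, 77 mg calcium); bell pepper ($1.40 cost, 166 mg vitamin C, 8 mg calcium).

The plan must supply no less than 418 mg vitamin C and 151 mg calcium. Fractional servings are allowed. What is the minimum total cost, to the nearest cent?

$2.95

For a min-cost LP with two ≥-constraints, a basic feasible solution has at most two positive variables.
orange only: max(418/85, 151/77) = 4.918 servings → $2.95.
bell pepper only: max(418/166, 151/8) = 18.88 servings → $26.43.
orange + bell pepper with both tight: 1.795 servings and 1.599 servings → $3.32.
So the least-cost plan costs $2.95.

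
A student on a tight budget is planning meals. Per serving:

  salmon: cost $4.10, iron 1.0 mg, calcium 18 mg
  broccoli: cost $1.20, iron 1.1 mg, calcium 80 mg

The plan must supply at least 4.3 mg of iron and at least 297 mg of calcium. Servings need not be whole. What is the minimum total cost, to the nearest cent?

$4.69

An LP optimum is at a vertex; with two nutrient constraints at most two foods are used. Check each candidate.
salmon only: max(4.3/1.0, 297/18) = 16.5 servings → $67.65.
broccoli only: max(4.3/1.1, 297/80) = 3.909 servings → $4.69.
salmon + broccoli with both tight: 0.2874 servings and 3.648 servings → $5.56.
So the least-cost plan costs $4.69.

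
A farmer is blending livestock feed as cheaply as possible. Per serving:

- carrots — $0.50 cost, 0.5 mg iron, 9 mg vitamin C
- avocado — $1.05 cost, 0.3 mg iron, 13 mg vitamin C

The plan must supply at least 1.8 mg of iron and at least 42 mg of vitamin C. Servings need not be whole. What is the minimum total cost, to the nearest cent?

With two linear requirements the optimum uses one or two foods; enumerate the corners.
carrots only: max(1.8/0.5, 42/9) = 4.667 servings → $2.33.
avocado only: max(1.8/0.3, 42/13) = 6 servings → $6.30.
carrots + avocado with both tight: 2.842 servings and 1.263 servings → $2.75.
Cheapest feasible corner: $2.33.

$2.33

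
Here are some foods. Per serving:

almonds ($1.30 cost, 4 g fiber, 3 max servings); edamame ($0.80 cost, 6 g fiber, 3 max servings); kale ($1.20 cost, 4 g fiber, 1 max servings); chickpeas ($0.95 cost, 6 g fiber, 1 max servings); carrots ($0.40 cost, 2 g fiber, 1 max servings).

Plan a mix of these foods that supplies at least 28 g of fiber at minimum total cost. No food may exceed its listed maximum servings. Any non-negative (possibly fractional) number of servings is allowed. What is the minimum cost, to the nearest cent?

$4.35

Cost per g of fiber: edamame $0.1333, chickpeas $0.1583, carrots $0.2000, kale $0.3000, almonds $0.3250.
Take 3 servings of edamame: +18.0 g fiber for $2.40 (total $2.40, still need 10.0 g).
Take 1 serving of chickpeas: +6.0 g fiber for $0.95 (total $3.35, still need 4.0 g).
Take 1 serving of carrots: +2.0 g fiber for $0.40 (total $3.75, still need 2.0 g).
Take 0.5 servings of kale: +2.0 g fiber for $0.60 (total $4.35, still need 0.0 g).
Filling from the cheapest source first is optimal under one linear minimum: $4.35.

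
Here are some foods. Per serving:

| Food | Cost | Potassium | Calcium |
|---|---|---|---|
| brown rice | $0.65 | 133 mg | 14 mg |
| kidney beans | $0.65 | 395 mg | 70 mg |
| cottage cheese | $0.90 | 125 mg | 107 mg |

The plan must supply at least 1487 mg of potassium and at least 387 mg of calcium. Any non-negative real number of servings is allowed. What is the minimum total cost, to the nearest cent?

The cheapest plan sits at a corner of the feasible region — with two constraints it uses at most two foods.
brown rice only: max(1487/133, 387/14) = 27.64 servings → $17.97.
kidney beans only: max(1487/395, 387/70) = 5.529 servings → $3.59.
cottage cheese only: max(1487/125, 387/107) = 11.9 servings → $10.71.
brown rice + kidney beans: intersection lies outside the first quadrant.
brown rice + cottage cheese with both tight: 8.872 servings and 2.456 servings → $7.98.
kidney beans + cottage cheese with both tight: 3.304 servings and 1.455 servings → $3.46.
So the least-cost plan costs $3.46.

$3.46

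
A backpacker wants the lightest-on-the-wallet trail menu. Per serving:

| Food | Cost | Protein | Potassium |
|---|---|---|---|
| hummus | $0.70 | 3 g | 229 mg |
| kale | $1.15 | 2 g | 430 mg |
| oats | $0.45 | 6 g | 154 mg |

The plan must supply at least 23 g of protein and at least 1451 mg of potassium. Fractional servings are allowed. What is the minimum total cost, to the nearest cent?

Compare the cost at each extreme point of the feasible region.
hummus only: max(23/3, 1451/229) = 7.667 servings → $5.37.
kale only: max(23/2, 1451/430) = 11.5 servings → $13.22.
oats only: max(23/6, 1451/154) = 9.422 servings → $4.24.
hummus + kale with both targets exact would need a negative amount; discard.
hummus + oats with both tight: 5.662 servings and 1.002 servings → $4.41.
kale + oats with both tight: 2.273 servings and 3.076 servings → $4.00.
Cheapest feasible corner: $4.00.

$4.00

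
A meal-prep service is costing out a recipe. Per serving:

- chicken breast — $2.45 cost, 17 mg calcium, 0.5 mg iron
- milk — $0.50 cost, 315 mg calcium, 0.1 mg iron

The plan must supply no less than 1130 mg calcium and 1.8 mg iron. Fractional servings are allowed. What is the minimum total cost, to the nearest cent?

At the optimum either one food covers both requirements or two foods hit both targets exactly; no other combination can be cheaper.
chicken breast only: max(1130/17, 1.8/0.5) = 66.47 servings → $162.85.
milk only: max(1130/315, 1.8/0.1) = 18 servings → $9.00.
chicken breast + milk with both tight: 2.914 servings and 3.43 servings → $8.85.
The minimum over all feasible corners is $8.85.

$8.85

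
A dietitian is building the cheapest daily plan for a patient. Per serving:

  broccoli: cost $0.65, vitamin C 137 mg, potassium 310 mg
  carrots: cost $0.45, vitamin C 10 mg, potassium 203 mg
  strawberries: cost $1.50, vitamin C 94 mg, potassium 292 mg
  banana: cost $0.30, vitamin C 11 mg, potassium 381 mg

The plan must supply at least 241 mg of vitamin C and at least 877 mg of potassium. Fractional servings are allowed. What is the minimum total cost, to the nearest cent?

$1.37

broccoli only: max(241/137, 877/310) = 2.829 servings → $1.84.
carrots only: max(241/10, 877/203) = 24.1 servings → $10.85.
strawberries only: max(241/94, 877/292) = 3.003 servings → $4.51.
banana only: max(241/11, 877/381) = 21.91 servings → $6.57.
broccoli + carrots with both tight: 1.625 servings and 1.839 servings → $1.88.
broccoli + strawberries: intersection lies outside the first quadrant.
broccoli + banana with both tight: 1.684 servings and 0.9314 servings → $1.37.
carrots + strawberries with both tight: 0.7466 servings and 2.484 servings → $4.06.
carrots + banana: the both-tight solution has a negative serving — not a feasible corner.
strawberries + banana with both tight: 2.521 servings and 0.3701 servings → $3.89.
So the least-cost plan costs $1.37.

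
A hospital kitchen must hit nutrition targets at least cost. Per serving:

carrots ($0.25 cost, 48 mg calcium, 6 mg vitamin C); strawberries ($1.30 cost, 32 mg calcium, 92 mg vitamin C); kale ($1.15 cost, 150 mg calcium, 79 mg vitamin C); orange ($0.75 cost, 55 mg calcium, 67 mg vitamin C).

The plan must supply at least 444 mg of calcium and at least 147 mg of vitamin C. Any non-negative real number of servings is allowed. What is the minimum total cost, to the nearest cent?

With two linear requirements the optimum uses one or two foods; enumerate the corners.
carrots only: max(444/48, 147/6) = 24.5 servings → $6.12.
strawberries only: max(444/32, 147/92) = 13.88 servings → $18.04.
kale only: max(444/150, 147/79) = 2.96 servings → $3.40.
orange only: max(444/55, 147/67) = 8.073 servings → $6.05.
carrots + strawberries with both tight: 8.557 servings and 1.04 servings → $3.49.
carrots + kale with both tight: 4.504 servings and 1.519 servings → $2.87.
carrots + orange with both tight: 7.506 servings and 1.522 servings → $3.02.
strawberries + kale with both targets exact would need a negative amount; discard.
strawberries + orange: the both-tight solution has a negative serving — not a feasible corner.
kale + orange: intersection lies outside the first quadrant.
The minimum over all feasible corners is $2.87.

$2.87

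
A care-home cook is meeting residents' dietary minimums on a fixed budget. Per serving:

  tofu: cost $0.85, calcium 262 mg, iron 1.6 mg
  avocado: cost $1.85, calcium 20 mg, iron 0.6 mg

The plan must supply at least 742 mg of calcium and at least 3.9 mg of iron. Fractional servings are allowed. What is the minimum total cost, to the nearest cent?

$2.41

Compare the cost at each extreme point of the feasible region.
tofu only: max(742/262, 3.9/1.6) = 2.832 servings → $2.41.
avocado only: max(742/20, 3.9/0.6) = 37.1 servings → $68.64.
tofu + avocado: the both-tight solution has a negative serving — not a feasible corner.
Cheapest feasible corner: $2.41.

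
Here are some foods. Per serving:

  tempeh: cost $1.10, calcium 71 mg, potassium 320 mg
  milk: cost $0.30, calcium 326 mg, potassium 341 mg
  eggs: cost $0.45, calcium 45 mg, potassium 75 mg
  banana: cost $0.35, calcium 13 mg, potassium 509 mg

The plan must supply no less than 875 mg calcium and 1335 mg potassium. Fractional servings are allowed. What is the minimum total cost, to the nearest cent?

The cheapest plan sits at a corner of the feasible region — with two constraints it uses at most two foods.
tempeh only: max(875/71, 1335/320) = 12.32 servings → $13.56.
milk only: max(875/326, 1335/341) = 3.915 servings → $1.17.
eggs only: max(875/45, 1335/75) = 19.44 servings → $8.75.
banana only: max(875/13, 1335/509) = 67.31 servings → $23.56.
tempeh + milk with both tight: 1.708 servings and 2.312 servings → $2.57.
tempeh + eggs: the both-tight solution has a negative serving — not a feasible corner.
tempeh + banana: intersection lies outside the first quadrant.
milk + eggs with both tight: 0.6096 servings and 15.03 servings → $6.95.
milk + banana with both tight: 2.65 servings and 0.8473 servings → $1.09.
eggs + banana: intersection lies outside the first quadrant.
The minimum over all feasible corners is $1.09.

$1.09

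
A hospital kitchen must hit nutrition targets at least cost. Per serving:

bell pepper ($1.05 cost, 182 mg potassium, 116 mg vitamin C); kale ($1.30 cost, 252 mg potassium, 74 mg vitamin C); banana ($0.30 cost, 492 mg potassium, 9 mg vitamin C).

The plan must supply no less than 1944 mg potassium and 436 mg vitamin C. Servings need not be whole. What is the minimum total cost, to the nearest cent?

At the optimum either one food covers both requirements or two foods hit both targets exactly; no other combination can be cheaper.
bell pepper only: max(1944/182, 436/116) = 10.68 servings → $11.22.
kale only: max(1944/252, 436/74) = 7.714 servings → $10.03.
banana only: max(1944/492, 436/9) = 48.44 servings → $14.53.
bell pepper + kale: intersection lies outside the first quadrant.
bell pepper + banana with both tight: 3.554 servings and 2.637 servings → $4.52.
kale + banana with both tight: 5.771 servings and 0.9954 servings → $7.80.
So the least-cost plan costs $4.52.

$4.52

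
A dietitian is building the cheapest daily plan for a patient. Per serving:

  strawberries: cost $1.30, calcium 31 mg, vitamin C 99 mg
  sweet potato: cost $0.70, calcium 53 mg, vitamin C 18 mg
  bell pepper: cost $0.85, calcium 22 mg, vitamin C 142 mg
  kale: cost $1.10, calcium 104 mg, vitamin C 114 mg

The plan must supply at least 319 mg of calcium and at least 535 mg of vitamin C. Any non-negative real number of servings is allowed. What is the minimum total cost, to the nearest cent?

An LP optimum is at a vertex; with two nutrient constraints at most two foods are used. Check each candidate.
strawberries only: max(319/31, 535/99) = 10.29 servings → $13.38.
sweet potato only: max(319/53, 535/18) = 29.72 servings → $20.81.
bell pepper only: max(319/22, 535/142) = 14.5 servings → $12.32.
kale only: max(319/104, 535/114) = 4.693 servings → $5.16.
strawberries + sweet potato with both tight: 4.823 servings and 3.198 servings → $8.51.
strawberries + bell pepper: the both-tight solution has a negative serving — not a feasible corner.
strawberries + kale with both tight: 2.85 servings and 2.218 servings → $6.14.
sweet potato + bell pepper with both tight: 4.702 servings and 3.172 servings → $5.99.
sweet potato + kale with both targets exact would need a negative amount; discard.
bell pepper + kale with both tight: 1.572 servings and 2.735 servings → $4.34.
Cheapest feasible corner: $4.34.

$4.34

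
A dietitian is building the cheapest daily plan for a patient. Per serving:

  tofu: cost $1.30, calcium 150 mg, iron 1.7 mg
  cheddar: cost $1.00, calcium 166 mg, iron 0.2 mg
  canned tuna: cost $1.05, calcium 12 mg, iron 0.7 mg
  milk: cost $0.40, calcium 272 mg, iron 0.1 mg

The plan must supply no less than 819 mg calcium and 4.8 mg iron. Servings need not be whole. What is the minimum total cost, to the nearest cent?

$4.16

Minimising a linear cost over {calcium ≥ 819, iron ≥ 4.8, servings ≥ 0} — the optimum is at a vertex, using one or two foods.
tofu only: max(819/150, 4.8/1.7) = 5.46 servings → $7.10.
cheddar only: max(819/166, 4.8/0.2) = 24 servings → $24.00.
canned tuna only: max(819/12, 4.8/0.7) = 68.25 servings → $71.66.
milk only: max(819/272, 4.8/0.1) = 48 servings → $19.20.
tofu + cheddar with both tight: 2.51 servings and 2.666 servings → $5.93.
tofu + canned tuna: the both-tight solution has a negative serving — not a feasible corner.
tofu + milk with both tight: 2.735 servings and 1.503 servings → $4.16.
cheddar + canned tuna with both tight: 4.532 servings and 5.562 servings → $10.37.
cheddar + milk: intersection lies outside the first quadrant.
canned tuna + milk with both tight: 6.468 servings and 2.726 servings → $7.88.
So the least-cost plan costs $4.16.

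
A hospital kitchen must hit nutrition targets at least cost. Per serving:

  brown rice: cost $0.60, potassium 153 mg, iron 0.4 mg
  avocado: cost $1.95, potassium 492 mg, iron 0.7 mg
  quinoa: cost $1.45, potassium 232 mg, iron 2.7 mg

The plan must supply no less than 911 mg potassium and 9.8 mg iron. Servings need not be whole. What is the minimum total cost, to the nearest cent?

An LP optimum is at a vertex; with two nutrient constraints at most two foods are used. Check each candidate.
brown rice only: max(911/153, 9.8/0.4) = 24.5 servings → $14.70.
avocado only: max(911/492, 9.8/0.7) = 14 servings → $27.30.
quinoa only: max(911/232, 9.8/2.7) = 3.927 servings → $5.69.
brown rice + avocado: intersection lies outside the first quadrant.
brown rice + quinoa with both tight: 0.581 servings and 3.544 servings → $5.49.
avocado + quinoa with both tight: 0.1596 servings and 3.588 servings → $5.51.
The minimum over all feasible corners is $5.49.

$5.49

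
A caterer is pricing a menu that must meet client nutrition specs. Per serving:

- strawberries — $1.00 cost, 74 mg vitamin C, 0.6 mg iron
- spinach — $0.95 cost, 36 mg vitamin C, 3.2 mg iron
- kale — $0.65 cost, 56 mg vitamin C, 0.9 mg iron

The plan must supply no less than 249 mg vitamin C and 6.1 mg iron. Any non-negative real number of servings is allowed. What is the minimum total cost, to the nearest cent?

strawberries only: max(249/74, 6.1/0.6) = 10.17 servings → $10.17.
spinach only: max(249/36, 6.1/3.2) = 6.917 servings → $6.57.
kale only: max(249/56, 6.1/0.9) = 6.778 servings → $4.41.
strawberries + spinach with both tight: 2.682 servings and 1.403 servings → $4.02.
strawberries + kale: intersection lies outside the first quadrant.
spinach + kale with both tight: 0.8004 servings and 3.932 servings → $3.32.
So the least-cost plan costs $3.32.

$3.32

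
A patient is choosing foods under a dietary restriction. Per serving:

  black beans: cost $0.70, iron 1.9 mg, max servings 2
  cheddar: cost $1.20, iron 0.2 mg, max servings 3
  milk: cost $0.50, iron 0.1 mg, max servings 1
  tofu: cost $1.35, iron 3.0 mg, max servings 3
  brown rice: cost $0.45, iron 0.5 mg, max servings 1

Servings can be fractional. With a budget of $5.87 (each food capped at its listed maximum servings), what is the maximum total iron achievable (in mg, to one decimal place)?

Iron per dollar: black beans 2.714, tofu 2.222, brown rice 1.111, milk 0.2, cheddar 0.1667.
Take 2 servings of black beans: spends $1.40, +3.8 mg iron (running total 3.8 mg).
Take 3 servings of tofu: spends $4.05, +9.0 mg iron (running total 12.8 mg).
Take 0.9333 servings of brown rice: spends $0.42, +0.5 mg iron (running total 13.3 mg).
Filling greedily by iron-per-dollar is optimal for one linear limit, giving 13.3 mg.

13.3 mg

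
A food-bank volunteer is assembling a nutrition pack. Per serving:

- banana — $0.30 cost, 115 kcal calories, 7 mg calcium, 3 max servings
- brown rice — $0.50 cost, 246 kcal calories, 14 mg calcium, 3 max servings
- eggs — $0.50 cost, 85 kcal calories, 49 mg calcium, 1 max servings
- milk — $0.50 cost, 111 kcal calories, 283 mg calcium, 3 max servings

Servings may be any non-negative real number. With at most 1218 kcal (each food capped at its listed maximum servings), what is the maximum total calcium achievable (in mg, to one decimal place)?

944.9 mg

Calcium per kcal: milk 2.55, eggs 0.5765, banana 0.06087, brown rice 0.05691.
Take 3 servings of milk: uses 333 kcal, +849.0 mg calcium (running total 849.0 mg).
Take 1 serving of eggs: uses 85 kcal, +49.0 mg calcium (running total 898.0 mg).
Take 3 servings of banana: uses 345 kcal, +21.0 mg calcium (running total 919.0 mg).
Take 1.85 servings of brown rice: uses 455 kcal, +25.9 mg calcium (running total 944.9 mg).
Greedy by best ratio exhausts the calories allowance optimally: 944.9 mg.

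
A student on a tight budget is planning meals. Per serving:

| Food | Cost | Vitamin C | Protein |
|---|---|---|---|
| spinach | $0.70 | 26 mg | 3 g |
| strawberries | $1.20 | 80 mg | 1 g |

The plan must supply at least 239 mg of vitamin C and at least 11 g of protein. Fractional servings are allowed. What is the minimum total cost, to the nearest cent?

$4.51

This is a tiny linear program; its minimum lies at a vertex of the feasible set. List the vertices and price them.
spinach only: max(239/26, 11/3) = 9.192 servings → $6.43.
strawberries only: max(239/80, 11/1) = 11 servings → $13.20.
spinach + strawberries with both tight: 2.995 servings and 2.014 servings → $4.51.
The minimum over all feasible corners is $4.51.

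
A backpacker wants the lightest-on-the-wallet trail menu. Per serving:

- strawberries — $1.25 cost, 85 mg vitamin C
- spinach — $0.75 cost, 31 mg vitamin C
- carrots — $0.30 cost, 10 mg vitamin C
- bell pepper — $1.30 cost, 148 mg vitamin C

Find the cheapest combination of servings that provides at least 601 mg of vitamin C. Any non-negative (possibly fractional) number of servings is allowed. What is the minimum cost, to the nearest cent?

Cost per mg of vitamin C: bell pepper $0.0088, strawberries $0.0147, spinach $0.0242, carrots $0.0300.
With no serving limits, use only bell pepper: 601 mg / 148 mg = 4.061 servings × $1.30 = $5.28.

$5.28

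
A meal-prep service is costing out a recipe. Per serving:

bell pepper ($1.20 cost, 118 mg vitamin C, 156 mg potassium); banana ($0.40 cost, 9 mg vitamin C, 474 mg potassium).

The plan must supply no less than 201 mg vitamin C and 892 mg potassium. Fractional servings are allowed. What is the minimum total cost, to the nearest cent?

An LP optimum is at a vertex; with two nutrient constraints at most two foods are used. Check each candidate.
bell pepper only: max(201/118, 892/156) = 5.718 servings → $6.86.
banana only: max(201/9, 892/474) = 22.33 servings → $8.93.
bell pepper + banana with both tight: 1.6 servings and 1.355 servings → $2.46.
The minimum over all feasible corners is $2.46.

$2.46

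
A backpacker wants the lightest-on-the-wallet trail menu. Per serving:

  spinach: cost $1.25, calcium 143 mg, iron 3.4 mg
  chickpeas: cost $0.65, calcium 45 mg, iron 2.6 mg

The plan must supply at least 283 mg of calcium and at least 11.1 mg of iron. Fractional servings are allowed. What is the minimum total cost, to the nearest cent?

For a min-cost LP with two ≥-constraints, a basic feasible solution has at most two positive variables.
spinach only: max(283/143, 11.1/3.4) = 3.265 servings → $4.08.
chickpeas only: max(283/45, 11.1/2.6) = 6.289 servings → $4.09.
spinach + chickpeas with both tight: 1.08 servings and 2.857 servings → $3.21.
So the least-cost plan costs $3.21.

$3.21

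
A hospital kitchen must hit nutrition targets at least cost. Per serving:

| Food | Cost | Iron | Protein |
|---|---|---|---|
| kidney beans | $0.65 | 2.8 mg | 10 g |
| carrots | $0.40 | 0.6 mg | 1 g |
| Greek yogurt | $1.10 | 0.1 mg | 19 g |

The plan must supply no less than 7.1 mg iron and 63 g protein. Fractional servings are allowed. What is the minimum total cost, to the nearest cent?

For a min-cost LP with two ≥-constraints, a basic feasible solution has at most two positive variables.
kidney beans only: max(7.1/2.8, 63/10) = 6.3 servings → $4.09.
carrots only: max(7.1/0.6, 63/1) = 63 servings → $25.20.
Greek yogurt only: max(7.1/0.1, 63/19) = 71 servings → $78.10.
kidney beans + carrots with both targets exact would need a negative amount; discard.
kidney beans + Greek yogurt with both tight: 2.464 servings and 2.019 servings → $3.82.
carrots + Greek yogurt with both tight: 11.38 servings and 2.717 servings → $7.54.
So the least-cost plan costs $3.82.

$3.82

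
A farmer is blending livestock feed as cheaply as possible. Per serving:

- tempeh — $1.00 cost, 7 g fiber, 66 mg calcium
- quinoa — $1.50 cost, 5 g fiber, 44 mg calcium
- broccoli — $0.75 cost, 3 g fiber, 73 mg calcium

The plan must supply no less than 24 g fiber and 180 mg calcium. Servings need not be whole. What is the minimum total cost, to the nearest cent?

For a min-cost LP with two ≥-constraints, a basic feasible solution has at most two positive variables.
tempeh only: max(24/7, 180/66) = 3.429 servings → $3.43.
quinoa only: max(24/5, 180/44) = 4.8 servings → $7.20.
broccoli only: max(24/3, 180/73) = 8 servings → $6.00.
tempeh + quinoa: the both-tight solution has a negative serving — not a feasible corner.
tempeh + broccoli with both targets exact would need a negative amount; discard.
quinoa + broccoli: the both-tight solution has a negative serving — not a feasible corner.
The minimum over all feasible corners is $3.43.

$3.43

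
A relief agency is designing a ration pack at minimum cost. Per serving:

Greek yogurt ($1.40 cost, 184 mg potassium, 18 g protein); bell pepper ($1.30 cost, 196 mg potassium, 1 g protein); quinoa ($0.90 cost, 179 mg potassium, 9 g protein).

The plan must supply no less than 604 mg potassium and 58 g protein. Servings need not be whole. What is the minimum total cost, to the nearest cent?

Greek yogurt only: max(604/184, 58/18) = 3.283 servings → $4.60.
bell pepper only: max(604/196, 58/1) = 58 servings → $75.40.
quinoa only: max(604/179, 58/9) = 6.444 servings → $5.80.
Greek yogurt + bell pepper with both tight: 3.219 servings and 0.05981 servings → $4.58.
Greek yogurt + quinoa with both tight: 3.158 servings and 0.1277 servings → $4.54.
bell pepper + quinoa: intersection lies outside the first quadrant.
Cheapest feasible corner: $4.54.

$4.54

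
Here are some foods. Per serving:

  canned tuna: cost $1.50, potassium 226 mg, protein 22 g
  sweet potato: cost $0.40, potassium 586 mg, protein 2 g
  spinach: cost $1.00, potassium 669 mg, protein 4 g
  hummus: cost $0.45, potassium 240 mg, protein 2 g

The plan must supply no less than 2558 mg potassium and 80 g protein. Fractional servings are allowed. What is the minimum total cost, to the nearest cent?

$6.26

Minimising a linear cost over {potassium ≥ 2558, protein ≥ 80, servings ≥ 0} — the optimum is at a vertex, using one or two foods.
canned tuna only: max(2558/226, 80/22) = 11.32 servings → $16.98.
sweet potato only: max(2558/586, 80/2) = 40 servings → $16.00.
spinach only: max(2558/669, 80/4) = 20 servings → $20.00.
hummus only: max(2558/240, 80/2) = 40 servings → $18.00.
canned tuna + sweet potato with both tight: 3.357 servings and 3.07 servings → $6.26.
canned tuna + spinach with both tight: 3.134 servings and 2.765 servings → $7.47.
canned tuna + hummus with both tight: 2.917 servings and 7.911 servings → $7.94.
sweet potato + spinach: intersection lies outside the first quadrant.
sweet potato + hummus: the both-tight solution has a negative serving — not a feasible corner.
spinach + hummus: the both-tight solution has a negative serving — not a feasible corner.
Cheapest feasible corner: $6.26.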